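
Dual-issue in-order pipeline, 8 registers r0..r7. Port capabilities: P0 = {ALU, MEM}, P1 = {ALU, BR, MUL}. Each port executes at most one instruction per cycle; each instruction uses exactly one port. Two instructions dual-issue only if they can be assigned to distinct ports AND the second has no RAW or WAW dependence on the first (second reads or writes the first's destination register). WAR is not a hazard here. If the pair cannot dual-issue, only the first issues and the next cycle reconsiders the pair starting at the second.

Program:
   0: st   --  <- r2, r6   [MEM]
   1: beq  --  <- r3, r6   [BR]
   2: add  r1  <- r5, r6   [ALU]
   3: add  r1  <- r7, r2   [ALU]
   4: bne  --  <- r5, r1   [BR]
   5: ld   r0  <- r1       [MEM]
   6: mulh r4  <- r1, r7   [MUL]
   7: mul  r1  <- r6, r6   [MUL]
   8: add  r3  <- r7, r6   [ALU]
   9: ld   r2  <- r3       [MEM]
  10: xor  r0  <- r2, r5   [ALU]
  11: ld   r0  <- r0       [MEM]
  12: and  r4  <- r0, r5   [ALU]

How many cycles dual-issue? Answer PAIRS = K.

0. st+beq @i0+i1  | pair
1. add @i2  | WAW r1
2. add @i3  | RAW r1
3. bne+ld @i4+i5  | pair
4. mulh @i6  | no-port MUL/MUL
5. mul+add @i7+i8  | pair
6. ld @i9  | RAW r2
7. xor @i10  | RAW+WAW r0
8. ld @i11  | RAW r0
9. and @i12  | tail

PAIRS = 3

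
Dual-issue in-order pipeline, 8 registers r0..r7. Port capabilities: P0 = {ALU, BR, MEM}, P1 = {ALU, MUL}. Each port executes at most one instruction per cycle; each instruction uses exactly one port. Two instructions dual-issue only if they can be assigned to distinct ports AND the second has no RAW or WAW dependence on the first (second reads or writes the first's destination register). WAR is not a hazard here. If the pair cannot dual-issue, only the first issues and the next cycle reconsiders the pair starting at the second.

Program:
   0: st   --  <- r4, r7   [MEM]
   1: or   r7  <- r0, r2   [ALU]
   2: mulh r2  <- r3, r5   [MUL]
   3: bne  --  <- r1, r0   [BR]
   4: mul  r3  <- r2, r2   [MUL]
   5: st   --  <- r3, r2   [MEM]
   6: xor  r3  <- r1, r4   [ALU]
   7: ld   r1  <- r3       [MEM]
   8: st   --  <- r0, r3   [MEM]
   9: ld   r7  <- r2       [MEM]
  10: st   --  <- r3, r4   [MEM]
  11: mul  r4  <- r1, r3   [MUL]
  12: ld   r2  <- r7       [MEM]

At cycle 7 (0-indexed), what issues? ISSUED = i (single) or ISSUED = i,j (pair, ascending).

ISSUED = 10,11

  cy0 -> i0,i1 (st.MEM+or.ALU) 2-wide
  cy1 -> i2,i3 (mulh.MUL+bne.BR) 2-wide
  cy2 -> i4 (mul.MUL) RAW r3
  cy3 -> i5,i6 (st.MEM+xor.ALU) 2-wide
  cy4 -> i7 (ld.MEM) no-port MEM/MEM
  cy5 -> i8 (st.MEM) no-port MEM/MEM
  cy6 -> i9 (ld.MEM) no-port MEM/MEM
  cy7 -> i10,i11 (st.MEM+mul.MUL) 2-wide
  cy8 -> i12 (ld.MEM) tail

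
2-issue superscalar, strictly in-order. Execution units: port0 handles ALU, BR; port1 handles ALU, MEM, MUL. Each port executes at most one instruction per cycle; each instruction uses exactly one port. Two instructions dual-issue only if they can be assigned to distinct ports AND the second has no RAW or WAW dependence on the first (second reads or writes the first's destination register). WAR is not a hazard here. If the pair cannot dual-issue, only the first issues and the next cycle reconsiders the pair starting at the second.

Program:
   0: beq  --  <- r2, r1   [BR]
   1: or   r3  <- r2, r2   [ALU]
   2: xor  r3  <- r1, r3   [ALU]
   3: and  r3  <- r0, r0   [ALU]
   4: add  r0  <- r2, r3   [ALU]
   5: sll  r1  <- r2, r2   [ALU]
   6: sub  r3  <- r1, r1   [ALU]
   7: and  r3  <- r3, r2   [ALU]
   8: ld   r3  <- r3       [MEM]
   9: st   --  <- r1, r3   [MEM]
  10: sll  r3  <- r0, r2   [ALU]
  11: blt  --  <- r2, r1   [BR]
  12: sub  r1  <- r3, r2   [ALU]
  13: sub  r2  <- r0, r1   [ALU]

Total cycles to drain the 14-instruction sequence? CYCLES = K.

CYCLES = 10

t=0 i0/i1:beq.BR;or.ALU ; 2-wide
t=1 i2:xor.ALU ; WAW r3
t=2 i3:and.ALU ; RAW r3
t=3 i4/i5:add.ALU;sll.ALU ; 2-wide
t=4 i6:sub.ALU ; RAW+WAW r3
t=5 i7:and.ALU ; RAW+WAW r3
t=6 i8:ld.MEM ; no-port MEM/MEM
t=7 i9/i10:st.MEM;sll.ALU ; 2-wide
t=8 i11/i12:blt.BR;sub.ALU ; 2-wide
t=9 i13:sub.ALU ; tail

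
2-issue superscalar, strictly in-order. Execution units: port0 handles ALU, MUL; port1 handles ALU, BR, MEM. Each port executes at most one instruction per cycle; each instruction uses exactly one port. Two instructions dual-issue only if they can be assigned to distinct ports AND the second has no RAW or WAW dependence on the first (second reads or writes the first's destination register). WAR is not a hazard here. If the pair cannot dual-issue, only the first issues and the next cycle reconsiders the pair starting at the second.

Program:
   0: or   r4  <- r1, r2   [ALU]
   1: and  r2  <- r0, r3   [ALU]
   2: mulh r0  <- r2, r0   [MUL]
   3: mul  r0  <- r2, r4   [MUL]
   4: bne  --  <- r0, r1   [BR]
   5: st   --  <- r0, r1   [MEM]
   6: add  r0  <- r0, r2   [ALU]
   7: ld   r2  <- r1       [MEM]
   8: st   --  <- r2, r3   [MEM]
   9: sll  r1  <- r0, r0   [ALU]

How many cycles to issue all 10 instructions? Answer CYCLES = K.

t=0 i0&i1:or.ALU;and.ALU ; 2-wide
t=1 i2:mulh.MUL ; no-port MUL/MUL
t=2 i3:mul.MUL ; RAW r0
t=3 i4:bne.BR ; no-port BR/MEM
t=4 i5&i6:st.MEM;add.ALU ; 2-wide
t=5 i7:ld.MEM ; no-port MEM/MEM
t=6 i8&i9:st.MEM;sll.ALU ; 2-wide

CYCLES = 7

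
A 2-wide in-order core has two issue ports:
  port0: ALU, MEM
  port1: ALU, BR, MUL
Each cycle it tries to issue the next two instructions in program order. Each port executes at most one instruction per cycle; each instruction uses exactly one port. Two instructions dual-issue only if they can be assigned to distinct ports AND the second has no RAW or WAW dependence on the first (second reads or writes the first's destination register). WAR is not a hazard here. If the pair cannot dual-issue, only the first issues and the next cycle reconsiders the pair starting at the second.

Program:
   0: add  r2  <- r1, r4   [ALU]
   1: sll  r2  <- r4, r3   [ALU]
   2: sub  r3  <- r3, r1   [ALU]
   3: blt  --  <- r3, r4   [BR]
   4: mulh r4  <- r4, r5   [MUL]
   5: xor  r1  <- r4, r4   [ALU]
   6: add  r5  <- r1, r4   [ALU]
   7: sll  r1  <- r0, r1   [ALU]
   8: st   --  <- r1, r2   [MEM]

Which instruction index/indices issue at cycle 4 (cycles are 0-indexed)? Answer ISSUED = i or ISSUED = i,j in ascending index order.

#0 head=0: add i0 WAW r2
#1 head=1: sll+sub i1&i2 dual
#2 head=3: blt i3 no-port BR/MUL
#3 head=4: mulh i4 RAW r4
#4 head=5: xor i5 RAW r1
#5 head=6: add+sll i6&i7 dual
#6 head=8: st i8 tail

ISSUED = 5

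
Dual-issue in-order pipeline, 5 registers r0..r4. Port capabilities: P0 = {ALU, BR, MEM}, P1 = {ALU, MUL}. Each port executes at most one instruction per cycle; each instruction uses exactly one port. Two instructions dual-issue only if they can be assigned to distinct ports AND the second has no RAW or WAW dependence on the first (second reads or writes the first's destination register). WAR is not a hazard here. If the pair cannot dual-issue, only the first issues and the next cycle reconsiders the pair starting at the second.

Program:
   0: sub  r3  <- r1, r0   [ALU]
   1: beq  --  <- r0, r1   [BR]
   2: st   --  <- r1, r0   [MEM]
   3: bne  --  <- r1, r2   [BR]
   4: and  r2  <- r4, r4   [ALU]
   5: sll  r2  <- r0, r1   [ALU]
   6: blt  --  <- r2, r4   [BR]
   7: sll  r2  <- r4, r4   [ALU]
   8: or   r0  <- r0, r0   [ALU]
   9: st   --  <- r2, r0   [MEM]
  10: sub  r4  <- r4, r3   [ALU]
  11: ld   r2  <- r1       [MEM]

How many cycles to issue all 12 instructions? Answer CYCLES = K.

[0] i0&i1  sub.ALU+beq.BR  -- 2-wide
[1] i2  st.MEM  -- no-port MEM/BR
[2] i3&i4  bne.BR+and.ALU  -- 2-wide
[3] i5  sll.ALU  -- RAW r2
[4] i6&i7  blt.BR+sll.ALU  -- 2-wide
[5] i8  or.ALU  -- RAW r0
[6] i9&i10  st.MEM+sub.ALU  -- 2-wide
[7] i11  ld.MEM  -- tail

CYCLES = 8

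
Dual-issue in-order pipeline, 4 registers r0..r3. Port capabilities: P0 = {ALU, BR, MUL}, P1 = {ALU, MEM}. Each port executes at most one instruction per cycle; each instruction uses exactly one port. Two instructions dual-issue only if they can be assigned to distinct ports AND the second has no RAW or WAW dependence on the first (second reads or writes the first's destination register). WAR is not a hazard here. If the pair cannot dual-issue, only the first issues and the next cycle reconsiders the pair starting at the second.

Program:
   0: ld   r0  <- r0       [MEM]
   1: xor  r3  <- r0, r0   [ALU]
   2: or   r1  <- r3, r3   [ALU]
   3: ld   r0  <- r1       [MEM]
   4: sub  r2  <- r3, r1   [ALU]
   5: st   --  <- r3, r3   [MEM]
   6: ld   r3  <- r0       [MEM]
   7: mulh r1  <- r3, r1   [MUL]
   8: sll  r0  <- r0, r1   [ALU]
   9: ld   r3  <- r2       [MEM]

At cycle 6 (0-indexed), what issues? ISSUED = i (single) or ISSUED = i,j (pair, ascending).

c0: i0 ld.MEM  RAW r0
c1: i1 xor.ALU  RAW r3
c2: i2 or.ALU  RAW r1
c3: i3+i4 ld.MEM;sub.ALU  pair
c4: i5 st.MEM  no-port MEM/MEM
c5: i6 ld.MEM  RAW r3
c6: i7 mulh.MUL  RAW r1
c7: i8+i9 sll.ALU;ld.MEM  pair

ISSUED = 7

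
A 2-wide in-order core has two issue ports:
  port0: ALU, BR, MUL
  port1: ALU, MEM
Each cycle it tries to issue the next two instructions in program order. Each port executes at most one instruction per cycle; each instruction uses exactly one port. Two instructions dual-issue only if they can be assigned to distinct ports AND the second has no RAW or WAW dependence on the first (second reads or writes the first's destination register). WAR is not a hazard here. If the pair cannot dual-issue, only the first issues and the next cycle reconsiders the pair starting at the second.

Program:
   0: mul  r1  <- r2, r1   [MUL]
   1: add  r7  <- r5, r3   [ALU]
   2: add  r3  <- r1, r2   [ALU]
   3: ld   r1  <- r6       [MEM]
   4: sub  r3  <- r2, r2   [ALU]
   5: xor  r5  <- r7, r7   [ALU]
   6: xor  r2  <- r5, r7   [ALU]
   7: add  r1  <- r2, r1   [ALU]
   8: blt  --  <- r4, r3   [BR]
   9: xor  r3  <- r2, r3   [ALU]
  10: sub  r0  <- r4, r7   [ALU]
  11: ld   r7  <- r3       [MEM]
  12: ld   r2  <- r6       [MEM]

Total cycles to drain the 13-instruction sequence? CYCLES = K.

CYCLES = 8

  cy0 -> i0/i1 (mul/add) 2-wide
  cy1 -> i2/i3 (add/ld) 2-wide
  cy2 -> i4/i5 (sub/xor) 2-wide
  cy3 -> i6 (xor) RAW r2
  cy4 -> i7/i8 (add/blt) 2-wide
  cy5 -> i9/i10 (xor/sub) 2-wide
  cy6 -> i11 (ld) no-port MEM/MEM
  cy7 -> i12 (ld) tail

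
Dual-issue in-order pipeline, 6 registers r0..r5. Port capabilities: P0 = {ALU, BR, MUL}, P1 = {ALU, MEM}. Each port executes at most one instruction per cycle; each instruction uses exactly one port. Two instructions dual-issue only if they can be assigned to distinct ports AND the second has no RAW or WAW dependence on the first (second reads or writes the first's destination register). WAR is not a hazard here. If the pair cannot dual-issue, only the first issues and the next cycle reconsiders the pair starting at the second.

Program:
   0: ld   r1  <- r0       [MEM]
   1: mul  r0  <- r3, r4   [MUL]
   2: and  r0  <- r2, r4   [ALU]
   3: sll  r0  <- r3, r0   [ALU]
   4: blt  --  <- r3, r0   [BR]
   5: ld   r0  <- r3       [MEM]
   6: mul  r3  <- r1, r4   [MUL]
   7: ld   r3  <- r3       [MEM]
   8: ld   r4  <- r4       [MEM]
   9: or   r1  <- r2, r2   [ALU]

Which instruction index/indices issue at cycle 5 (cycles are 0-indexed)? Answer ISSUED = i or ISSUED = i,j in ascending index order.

ISSUED = 7

t=0 i0&i1:ld;mul ; pair
t=1 i2:and ; RAW+WAW r0
t=2 i3:sll ; RAW r0
t=3 i4&i5:blt;ld ; pair
t=4 i6:mul ; RAW+WAW r3
t=5 i7:ld ; no-port MEM/MEM
t=6 i8&i9:ld;or ; pair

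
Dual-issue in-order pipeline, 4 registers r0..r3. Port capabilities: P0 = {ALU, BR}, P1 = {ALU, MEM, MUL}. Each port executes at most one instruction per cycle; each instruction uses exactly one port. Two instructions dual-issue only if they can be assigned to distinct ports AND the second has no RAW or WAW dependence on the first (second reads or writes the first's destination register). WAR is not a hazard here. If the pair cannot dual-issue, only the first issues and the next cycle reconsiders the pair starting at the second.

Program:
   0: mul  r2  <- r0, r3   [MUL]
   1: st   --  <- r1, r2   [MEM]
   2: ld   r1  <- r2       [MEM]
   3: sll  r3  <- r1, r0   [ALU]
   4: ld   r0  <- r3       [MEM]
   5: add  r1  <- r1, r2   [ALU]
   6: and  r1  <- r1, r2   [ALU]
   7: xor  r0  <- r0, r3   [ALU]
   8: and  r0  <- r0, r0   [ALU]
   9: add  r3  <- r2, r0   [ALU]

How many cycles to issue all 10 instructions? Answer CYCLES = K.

CYCLES = 8

0. mul.MUL @i0  | no-port MUL/MEM
1. st.MEM @i1  | no-port MEM/MEM
2. ld.MEM @i2  | RAW r1
3. sll.ALU @i3  | RAW r3
4. ld.MEM/add.ALU @i4,i5  | dual
5. and.ALU/xor.ALU @i6,i7  | dual
6. and.ALU @i8  | RAW r0
7. add.ALU @i9  | tail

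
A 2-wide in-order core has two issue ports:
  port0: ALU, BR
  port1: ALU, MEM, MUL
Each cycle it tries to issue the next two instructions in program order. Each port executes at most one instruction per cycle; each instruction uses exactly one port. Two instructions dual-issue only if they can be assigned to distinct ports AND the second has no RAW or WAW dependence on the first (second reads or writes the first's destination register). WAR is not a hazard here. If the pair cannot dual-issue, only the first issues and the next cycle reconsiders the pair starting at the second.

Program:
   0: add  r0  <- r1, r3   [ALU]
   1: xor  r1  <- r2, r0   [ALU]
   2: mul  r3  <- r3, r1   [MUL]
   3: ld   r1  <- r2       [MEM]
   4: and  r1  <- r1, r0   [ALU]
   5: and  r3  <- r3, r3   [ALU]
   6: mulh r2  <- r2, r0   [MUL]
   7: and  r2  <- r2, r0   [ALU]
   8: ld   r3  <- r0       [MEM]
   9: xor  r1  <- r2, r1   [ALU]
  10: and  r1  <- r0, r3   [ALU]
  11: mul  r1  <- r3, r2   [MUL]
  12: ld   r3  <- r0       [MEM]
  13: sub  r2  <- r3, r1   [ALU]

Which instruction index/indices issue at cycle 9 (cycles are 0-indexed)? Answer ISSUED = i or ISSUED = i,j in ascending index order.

#0 head=0: add i0 RAW r0
#1 head=1: xor i1 RAW r1
#2 head=2: mul i2 no-port MUL/MEM
#3 head=3: ld i3 RAW+WAW r1
#4 head=4: and and i4&i5 2-wide
#5 head=6: mulh i6 RAW+WAW r2
#6 head=7: and ld i7&i8 2-wide
#7 head=9: xor i9 WAW r1
#8 head=10: and i10 WAW r1
#9 head=11: mul i11 no-port MUL/MEM
#10 head=12: ld i12 RAW r3
#11 head=13: sub i13 tail

ISSUED = 11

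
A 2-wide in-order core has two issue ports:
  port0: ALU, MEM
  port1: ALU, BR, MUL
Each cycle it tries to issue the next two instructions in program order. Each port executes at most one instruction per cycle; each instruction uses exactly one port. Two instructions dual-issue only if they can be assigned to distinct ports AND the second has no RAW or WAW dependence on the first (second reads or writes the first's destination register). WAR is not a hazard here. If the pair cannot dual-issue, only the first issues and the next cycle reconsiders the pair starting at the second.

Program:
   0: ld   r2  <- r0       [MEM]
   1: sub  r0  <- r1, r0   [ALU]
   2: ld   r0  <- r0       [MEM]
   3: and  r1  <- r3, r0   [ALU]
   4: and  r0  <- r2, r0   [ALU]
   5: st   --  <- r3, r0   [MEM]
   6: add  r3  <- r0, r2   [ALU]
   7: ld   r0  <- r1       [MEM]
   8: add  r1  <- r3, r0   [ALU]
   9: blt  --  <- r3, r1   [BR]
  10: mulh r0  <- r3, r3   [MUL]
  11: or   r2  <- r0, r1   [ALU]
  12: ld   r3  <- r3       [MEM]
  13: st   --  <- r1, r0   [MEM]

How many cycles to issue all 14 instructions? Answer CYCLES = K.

[0] i0&i1  ld+sub  -- dual
[1] i2  ld  -- RAW r0
[2] i3&i4  and+and  -- dual
[3] i5&i6  st+add  -- dual
[4] i7  ld  -- RAW r0
[5] i8  add  -- RAW r1
[6] i9  blt  -- no-port BR/MUL
[7] i10  mulh  -- RAW r0
[8] i11&i12  or+ld  -- dual
[9] i13  st  -- tail

CYCLES = 10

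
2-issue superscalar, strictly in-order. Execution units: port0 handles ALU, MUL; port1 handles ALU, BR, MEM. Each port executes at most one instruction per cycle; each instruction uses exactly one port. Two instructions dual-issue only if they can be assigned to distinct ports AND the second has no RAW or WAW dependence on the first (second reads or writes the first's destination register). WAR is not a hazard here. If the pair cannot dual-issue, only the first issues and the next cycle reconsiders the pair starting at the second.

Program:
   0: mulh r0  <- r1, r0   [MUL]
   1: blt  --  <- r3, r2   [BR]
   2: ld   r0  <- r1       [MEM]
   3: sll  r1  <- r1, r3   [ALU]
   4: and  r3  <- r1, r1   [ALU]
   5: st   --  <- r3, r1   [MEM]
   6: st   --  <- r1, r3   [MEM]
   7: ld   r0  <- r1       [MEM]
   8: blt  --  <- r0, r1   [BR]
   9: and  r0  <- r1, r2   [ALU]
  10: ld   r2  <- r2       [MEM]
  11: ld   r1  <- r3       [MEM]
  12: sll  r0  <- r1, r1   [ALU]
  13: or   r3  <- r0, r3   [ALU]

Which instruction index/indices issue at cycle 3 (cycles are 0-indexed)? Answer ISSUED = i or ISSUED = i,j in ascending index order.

  cy0 -> i0+i1 (mulh.MUL blt.BR) dual
  cy1 -> i2+i3 (ld.MEM sll.ALU) dual
  cy2 -> i4 (and.ALU) RAW r3
  cy3 -> i5 (st.MEM) no-port MEM/MEM
  cy4 -> i6 (st.MEM) no-port MEM/MEM
  cy5 -> i7 (ld.MEM) no-port MEM/BR
  cy6 -> i8+i9 (blt.BR and.ALU) dual
  cy7 -> i10 (ld.MEM) no-port MEM/MEM
  cy8 -> i11 (ld.MEM) RAW r1
  cy9 -> i12 (sll.ALU) RAW r0
  cy10 -> i13 (or.ALU) tail

ISSUED = 5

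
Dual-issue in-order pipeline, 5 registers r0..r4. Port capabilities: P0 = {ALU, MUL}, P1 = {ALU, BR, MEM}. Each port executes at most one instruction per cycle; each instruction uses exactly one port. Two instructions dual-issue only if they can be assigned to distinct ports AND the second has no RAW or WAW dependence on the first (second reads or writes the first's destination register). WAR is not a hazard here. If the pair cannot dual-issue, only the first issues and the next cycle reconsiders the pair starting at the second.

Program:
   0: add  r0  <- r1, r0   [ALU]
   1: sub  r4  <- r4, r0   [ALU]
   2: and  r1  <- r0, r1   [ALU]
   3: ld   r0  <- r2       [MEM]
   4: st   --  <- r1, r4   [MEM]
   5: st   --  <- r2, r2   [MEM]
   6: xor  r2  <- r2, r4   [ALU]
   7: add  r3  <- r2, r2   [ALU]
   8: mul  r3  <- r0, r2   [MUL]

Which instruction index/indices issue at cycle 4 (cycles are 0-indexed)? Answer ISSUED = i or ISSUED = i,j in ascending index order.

c0: i0 add  RAW r0
c1: i1+i2 sub;and  2-wide
c2: i3 ld  no-port MEM/MEM
c3: i4 st  no-port MEM/MEM
c4: i5+i6 st;xor  2-wide
c5: i7 add  WAW r3
c6: i8 mul  tail

ISSUED = 5,6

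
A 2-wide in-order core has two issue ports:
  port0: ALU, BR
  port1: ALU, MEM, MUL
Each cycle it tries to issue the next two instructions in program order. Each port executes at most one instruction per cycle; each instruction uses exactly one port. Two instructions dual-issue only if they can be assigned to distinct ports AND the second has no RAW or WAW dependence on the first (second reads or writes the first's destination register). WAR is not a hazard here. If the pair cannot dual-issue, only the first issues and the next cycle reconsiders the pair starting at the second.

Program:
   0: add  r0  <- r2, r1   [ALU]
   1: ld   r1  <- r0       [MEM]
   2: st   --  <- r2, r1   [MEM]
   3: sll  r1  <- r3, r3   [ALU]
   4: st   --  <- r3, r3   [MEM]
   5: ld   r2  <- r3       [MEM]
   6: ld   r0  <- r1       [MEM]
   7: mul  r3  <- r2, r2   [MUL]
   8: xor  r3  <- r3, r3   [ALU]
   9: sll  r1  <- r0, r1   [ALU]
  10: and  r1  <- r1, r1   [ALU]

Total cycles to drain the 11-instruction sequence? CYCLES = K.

[0] i0  add.ALU  -- RAW r0
[1] i1  ld.MEM  -- no-port MEM/MEM
[2] i2&i3  st.MEM;sll.ALU  -- dual
[3] i4  st.MEM  -- no-port MEM/MEM
[4] i5  ld.MEM  -- no-port MEM/MEM
[5] i6  ld.MEM  -- no-port MEM/MUL
[6] i7  mul.MUL  -- RAW+WAW r3
[7] i8&i9  xor.ALU;sll.ALU  -- dual
[8] i10  and.ALU  -- tail

CYCLES = 9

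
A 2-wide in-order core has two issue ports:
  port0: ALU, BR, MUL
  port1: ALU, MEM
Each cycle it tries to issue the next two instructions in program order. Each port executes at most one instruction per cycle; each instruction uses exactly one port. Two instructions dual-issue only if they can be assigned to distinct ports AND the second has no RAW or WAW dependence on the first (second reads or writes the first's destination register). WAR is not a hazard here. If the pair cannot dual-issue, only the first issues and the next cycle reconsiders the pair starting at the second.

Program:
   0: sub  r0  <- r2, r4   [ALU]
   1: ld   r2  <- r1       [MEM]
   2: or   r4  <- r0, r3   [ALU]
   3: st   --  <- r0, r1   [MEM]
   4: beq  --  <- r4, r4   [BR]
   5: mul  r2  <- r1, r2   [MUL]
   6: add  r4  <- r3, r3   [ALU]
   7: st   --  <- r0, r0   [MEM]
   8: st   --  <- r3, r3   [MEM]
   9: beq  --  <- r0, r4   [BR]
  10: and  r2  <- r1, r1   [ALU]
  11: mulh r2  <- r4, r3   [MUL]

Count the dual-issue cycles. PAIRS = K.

PAIRS = 4

c0: i0&i1 sub+ld  dual
c1: i2&i3 or+st  dual
c2: i4 beq  no-port BR/MUL
c3: i5&i6 mul+add  dual
c4: i7 st  no-port MEM/MEM
c5: i8&i9 st+beq  dual
c6: i10 and  WAW r2
c7: i11 mulh  tail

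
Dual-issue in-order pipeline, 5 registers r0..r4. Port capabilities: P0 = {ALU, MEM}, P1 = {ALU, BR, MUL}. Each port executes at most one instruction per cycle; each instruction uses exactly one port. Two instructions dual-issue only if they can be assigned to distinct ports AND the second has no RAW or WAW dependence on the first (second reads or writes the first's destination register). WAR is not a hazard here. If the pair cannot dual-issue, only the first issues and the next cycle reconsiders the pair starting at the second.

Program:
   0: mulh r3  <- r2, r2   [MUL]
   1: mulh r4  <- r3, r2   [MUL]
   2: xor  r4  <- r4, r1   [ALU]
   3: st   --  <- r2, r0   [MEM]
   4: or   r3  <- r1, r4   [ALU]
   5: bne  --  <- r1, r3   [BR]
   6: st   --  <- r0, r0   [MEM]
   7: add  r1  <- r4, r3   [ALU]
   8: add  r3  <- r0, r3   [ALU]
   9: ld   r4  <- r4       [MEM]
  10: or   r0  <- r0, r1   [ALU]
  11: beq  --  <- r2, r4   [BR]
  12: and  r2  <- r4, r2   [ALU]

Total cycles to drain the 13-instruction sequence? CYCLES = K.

0. mulh @i0  | no-port MUL/MUL
1. mulh @i1  | RAW+WAW r4
2. xor st @i2+i3  | 2-wide
3. or @i4  | RAW r3
4. bne st @i5+i6  | 2-wide
5. add add @i7+i8  | 2-wide
6. ld or @i9+i10  | 2-wide
7. beq and @i11+i12  | 2-wide

CYCLES = 8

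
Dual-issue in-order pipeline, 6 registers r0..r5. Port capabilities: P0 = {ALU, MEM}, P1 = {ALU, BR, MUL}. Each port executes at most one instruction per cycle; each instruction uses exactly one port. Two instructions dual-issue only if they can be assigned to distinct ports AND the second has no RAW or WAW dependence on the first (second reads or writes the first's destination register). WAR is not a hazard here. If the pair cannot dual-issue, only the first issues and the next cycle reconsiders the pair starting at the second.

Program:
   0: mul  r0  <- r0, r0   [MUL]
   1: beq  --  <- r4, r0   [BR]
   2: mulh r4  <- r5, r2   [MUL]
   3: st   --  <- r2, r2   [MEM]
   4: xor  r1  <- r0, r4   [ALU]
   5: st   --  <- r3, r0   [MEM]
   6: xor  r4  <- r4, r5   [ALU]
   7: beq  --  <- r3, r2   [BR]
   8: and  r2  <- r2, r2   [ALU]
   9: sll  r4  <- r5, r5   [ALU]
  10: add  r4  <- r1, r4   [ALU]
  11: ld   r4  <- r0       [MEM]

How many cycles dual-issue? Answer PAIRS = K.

0. mul.MUL @i0  | no-port MUL/BR
1. beq.BR @i1  | no-port BR/MUL
2. mulh.MUL;st.MEM @i2+i3  | 2-wide
3. xor.ALU;st.MEM @i4+i5  | 2-wide
4. xor.ALU;beq.BR @i6+i7  | 2-wide
5. and.ALU;sll.ALU @i8+i9  | 2-wide
6. add.ALU @i10  | WAW r4
7. ld.MEM @i11  | tail

PAIRS = 4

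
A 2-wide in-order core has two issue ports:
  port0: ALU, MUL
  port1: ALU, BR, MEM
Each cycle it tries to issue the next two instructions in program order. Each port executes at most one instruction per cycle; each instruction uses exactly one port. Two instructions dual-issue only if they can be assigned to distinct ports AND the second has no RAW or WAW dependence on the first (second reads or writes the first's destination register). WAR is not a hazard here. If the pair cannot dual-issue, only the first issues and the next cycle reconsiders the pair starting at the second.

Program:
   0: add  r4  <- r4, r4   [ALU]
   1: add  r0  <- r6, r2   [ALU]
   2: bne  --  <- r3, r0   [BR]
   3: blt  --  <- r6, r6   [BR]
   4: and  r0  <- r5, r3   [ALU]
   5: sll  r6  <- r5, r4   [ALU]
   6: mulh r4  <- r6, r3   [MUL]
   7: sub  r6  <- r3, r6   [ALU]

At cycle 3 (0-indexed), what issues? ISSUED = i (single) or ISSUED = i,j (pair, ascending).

t=0 i0/i1:add+add ; dual
t=1 i2:bne ; no-port BR/BR
t=2 i3/i4:blt+and ; dual
t=3 i5:sll ; RAW r6
t=4 i6/i7:mulh+sub ; dual

ISSUED = 5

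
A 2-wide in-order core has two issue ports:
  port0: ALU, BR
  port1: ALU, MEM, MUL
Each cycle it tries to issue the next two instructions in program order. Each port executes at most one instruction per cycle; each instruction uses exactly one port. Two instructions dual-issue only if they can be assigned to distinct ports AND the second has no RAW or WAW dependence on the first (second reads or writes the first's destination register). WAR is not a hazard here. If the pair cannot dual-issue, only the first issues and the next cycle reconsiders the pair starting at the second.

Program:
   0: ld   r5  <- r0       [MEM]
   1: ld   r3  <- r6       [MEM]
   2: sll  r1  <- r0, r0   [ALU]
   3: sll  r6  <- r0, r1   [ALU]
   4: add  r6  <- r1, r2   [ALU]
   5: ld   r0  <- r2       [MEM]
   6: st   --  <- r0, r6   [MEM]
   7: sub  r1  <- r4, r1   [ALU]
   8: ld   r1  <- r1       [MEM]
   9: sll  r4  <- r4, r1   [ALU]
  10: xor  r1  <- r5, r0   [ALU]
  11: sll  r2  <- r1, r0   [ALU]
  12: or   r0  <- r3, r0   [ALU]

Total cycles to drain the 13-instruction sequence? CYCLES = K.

CYCLES = 8

t=0 i0:ld.MEM ; no-port MEM/MEM
t=1 i1+i2:ld.MEM sll.ALU ; 2-wide
t=2 i3:sll.ALU ; WAW r6
t=3 i4+i5:add.ALU ld.MEM ; 2-wide
t=4 i6+i7:st.MEM sub.ALU ; 2-wide
t=5 i8:ld.MEM ; RAW r1
t=6 i9+i10:sll.ALU xor.ALU ; 2-wide
t=7 i11+i12:sll.ALU or.ALU ; 2-wide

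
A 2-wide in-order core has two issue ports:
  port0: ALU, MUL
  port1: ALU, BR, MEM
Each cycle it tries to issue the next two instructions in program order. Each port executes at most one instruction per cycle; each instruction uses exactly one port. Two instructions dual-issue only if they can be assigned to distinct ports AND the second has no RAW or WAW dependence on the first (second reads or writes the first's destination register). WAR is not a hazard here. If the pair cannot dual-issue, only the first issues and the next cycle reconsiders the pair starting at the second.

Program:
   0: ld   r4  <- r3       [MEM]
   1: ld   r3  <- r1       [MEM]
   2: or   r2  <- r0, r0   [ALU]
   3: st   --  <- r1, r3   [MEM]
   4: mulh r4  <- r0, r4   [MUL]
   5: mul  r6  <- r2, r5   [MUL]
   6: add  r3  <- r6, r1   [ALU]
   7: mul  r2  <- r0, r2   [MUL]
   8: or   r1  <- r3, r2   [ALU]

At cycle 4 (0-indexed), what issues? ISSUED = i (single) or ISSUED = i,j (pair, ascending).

[0] i0  ld  -- no-port MEM/MEM
[1] i1&i2  ld/or  -- pair
[2] i3&i4  st/mulh  -- pair
[3] i5  mul  -- RAW r6
[4] i6&i7  add/mul  -- pair
[5] i8  or  -- tail

ISSUED = 6,7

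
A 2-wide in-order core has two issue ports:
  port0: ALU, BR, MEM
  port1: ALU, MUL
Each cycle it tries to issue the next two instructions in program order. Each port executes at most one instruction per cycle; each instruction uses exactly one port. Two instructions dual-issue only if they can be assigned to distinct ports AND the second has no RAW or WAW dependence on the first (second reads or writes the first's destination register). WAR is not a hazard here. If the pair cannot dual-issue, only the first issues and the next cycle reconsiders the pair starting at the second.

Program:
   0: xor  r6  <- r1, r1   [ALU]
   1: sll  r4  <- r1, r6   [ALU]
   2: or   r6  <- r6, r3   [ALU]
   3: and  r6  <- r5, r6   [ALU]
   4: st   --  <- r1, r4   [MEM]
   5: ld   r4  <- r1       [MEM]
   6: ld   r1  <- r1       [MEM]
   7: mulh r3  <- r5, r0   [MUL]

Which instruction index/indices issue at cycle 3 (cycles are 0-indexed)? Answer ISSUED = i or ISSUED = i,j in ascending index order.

0. xor @i0  | RAW r6
1. sll/or @i1+i2  | 2-wide
2. and/st @i3+i4  | 2-wide
3. ld @i5  | no-port MEM/MEM
4. ld/mulh @i6+i7  | 2-wide

ISSUED = 5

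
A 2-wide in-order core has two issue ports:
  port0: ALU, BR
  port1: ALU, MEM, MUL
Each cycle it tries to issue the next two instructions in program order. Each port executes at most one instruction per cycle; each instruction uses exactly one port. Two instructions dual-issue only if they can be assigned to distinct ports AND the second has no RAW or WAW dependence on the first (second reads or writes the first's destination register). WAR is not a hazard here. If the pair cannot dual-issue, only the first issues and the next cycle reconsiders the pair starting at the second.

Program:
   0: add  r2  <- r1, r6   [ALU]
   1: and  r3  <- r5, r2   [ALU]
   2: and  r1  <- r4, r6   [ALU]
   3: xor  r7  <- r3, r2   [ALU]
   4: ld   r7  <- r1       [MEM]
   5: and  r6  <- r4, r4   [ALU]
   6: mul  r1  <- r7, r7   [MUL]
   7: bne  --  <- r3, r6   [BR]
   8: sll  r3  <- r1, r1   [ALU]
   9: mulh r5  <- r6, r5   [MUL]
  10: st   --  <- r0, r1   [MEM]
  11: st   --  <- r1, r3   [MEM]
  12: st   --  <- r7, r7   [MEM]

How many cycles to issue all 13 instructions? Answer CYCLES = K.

CYCLES = 9

t=0 i0:add ; RAW r2
t=1 i1&i2:and and ; pair
t=2 i3:xor ; WAW r7
t=3 i4&i5:ld and ; pair
t=4 i6&i7:mul bne ; pair
t=5 i8&i9:sll mulh ; pair
t=6 i10:st ; no-port MEM/MEM
t=7 i11:st ; no-port MEM/MEM
t=8 i12:st ; tail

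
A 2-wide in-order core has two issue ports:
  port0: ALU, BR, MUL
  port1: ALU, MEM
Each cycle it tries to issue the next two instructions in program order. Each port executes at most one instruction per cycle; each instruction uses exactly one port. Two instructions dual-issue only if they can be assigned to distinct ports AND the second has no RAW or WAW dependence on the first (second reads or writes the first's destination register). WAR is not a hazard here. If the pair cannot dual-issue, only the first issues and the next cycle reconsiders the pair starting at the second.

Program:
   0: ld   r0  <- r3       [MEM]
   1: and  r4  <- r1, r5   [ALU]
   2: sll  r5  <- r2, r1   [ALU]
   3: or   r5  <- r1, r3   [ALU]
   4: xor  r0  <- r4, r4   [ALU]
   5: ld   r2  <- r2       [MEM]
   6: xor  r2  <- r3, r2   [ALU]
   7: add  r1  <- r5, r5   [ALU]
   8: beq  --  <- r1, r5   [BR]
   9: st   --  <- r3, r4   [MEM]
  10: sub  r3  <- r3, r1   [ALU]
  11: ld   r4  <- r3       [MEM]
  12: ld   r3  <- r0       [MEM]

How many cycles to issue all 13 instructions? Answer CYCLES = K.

  cy0 -> i0/i1 (ld;and) dual
  cy1 -> i2 (sll) WAW r5
  cy2 -> i3/i4 (or;xor) dual
  cy3 -> i5 (ld) RAW+WAW r2
  cy4 -> i6/i7 (xor;add) dual
  cy5 -> i8/i9 (beq;st) dual
  cy6 -> i10 (sub) RAW r3
  cy7 -> i11 (ld) no-port MEM/MEM
  cy8 -> i12 (ld) tail

CYCLES = 9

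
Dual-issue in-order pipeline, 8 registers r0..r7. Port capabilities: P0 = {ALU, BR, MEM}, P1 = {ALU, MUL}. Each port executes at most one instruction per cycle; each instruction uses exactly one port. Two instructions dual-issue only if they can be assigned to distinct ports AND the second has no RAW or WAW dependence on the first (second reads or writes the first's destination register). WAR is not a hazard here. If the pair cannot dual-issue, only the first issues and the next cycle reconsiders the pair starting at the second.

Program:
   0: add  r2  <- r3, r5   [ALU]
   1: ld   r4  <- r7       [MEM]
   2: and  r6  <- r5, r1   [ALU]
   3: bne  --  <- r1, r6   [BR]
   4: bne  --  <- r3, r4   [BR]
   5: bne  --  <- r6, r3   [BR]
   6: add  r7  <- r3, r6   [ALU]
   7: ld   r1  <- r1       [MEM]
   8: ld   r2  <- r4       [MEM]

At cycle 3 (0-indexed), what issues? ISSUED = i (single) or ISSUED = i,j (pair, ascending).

ISSUED = 4

0. add.ALU+ld.MEM @i0&i1  | pair
1. and.ALU @i2  | RAW r6
2. bne.BR @i3  | no-port BR/BR
3. bne.BR @i4  | no-port BR/BR
4. bne.BR+add.ALU @i5&i6  | pair
5. ld.MEM @i7  | no-port MEM/MEM
6. ld.MEM @i8  | tail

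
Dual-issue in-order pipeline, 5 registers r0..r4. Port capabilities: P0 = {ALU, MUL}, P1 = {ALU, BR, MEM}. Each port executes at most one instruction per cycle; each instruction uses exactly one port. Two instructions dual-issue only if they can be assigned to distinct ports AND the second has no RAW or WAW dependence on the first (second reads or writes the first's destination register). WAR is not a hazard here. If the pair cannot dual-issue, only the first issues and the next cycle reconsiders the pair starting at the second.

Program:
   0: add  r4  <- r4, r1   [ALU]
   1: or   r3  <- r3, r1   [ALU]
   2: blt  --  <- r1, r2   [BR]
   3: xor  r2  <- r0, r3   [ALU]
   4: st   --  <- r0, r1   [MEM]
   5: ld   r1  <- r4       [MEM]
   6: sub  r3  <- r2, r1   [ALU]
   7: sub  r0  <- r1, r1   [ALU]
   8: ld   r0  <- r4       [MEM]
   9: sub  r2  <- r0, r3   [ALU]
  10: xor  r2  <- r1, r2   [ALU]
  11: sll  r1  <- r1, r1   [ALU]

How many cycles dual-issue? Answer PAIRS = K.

PAIRS = 4

#0 head=0: add/or i0+i1 dual
#1 head=2: blt/xor i2+i3 dual
#2 head=4: st i4 no-port MEM/MEM
#3 head=5: ld i5 RAW r1
#4 head=6: sub/sub i6+i7 dual
#5 head=8: ld i8 RAW r0
#6 head=9: sub i9 RAW+WAW r2
#7 head=10: xor/sll i10+i11 dual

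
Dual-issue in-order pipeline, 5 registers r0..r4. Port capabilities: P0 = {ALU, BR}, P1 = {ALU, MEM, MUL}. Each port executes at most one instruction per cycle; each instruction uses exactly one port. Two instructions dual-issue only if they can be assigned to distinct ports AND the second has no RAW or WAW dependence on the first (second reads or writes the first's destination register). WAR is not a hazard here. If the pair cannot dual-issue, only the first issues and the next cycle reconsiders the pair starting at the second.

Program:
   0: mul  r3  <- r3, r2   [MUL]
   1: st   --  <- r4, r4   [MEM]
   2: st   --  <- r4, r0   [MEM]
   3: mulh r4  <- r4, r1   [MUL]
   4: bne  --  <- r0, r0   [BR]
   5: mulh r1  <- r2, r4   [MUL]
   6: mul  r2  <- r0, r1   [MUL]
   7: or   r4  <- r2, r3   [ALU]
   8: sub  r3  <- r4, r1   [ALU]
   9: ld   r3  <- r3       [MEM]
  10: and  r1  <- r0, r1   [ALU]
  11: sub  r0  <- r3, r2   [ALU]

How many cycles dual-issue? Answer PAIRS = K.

PAIRS = 2

  cy0 -> i0 (mul.MUL) no-port MUL/MEM
  cy1 -> i1 (st.MEM) no-port MEM/MEM
  cy2 -> i2 (st.MEM) no-port MEM/MUL
  cy3 -> i3+i4 (mulh.MUL+bne.BR) dual
  cy4 -> i5 (mulh.MUL) no-port MUL/MUL
  cy5 -> i6 (mul.MUL) RAW r2
  cy6 -> i7 (or.ALU) RAW r4
  cy7 -> i8 (sub.ALU) RAW+WAW r3
  cy8 -> i9+i10 (ld.MEM+and.ALU) dual
  cy9 -> i11 (sub.ALU) tail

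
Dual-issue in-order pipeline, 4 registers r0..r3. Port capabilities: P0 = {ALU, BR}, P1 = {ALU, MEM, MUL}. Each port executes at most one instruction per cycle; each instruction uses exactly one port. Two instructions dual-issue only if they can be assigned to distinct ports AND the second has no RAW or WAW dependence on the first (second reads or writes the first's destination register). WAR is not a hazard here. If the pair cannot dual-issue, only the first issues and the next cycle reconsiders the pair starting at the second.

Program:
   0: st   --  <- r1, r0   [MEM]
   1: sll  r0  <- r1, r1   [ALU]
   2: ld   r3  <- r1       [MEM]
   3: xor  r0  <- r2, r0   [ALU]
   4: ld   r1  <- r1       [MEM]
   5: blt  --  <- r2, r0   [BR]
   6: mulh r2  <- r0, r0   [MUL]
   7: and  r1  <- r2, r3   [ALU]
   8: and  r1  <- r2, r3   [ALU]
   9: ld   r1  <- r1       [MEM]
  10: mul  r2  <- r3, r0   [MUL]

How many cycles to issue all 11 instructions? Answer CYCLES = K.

CYCLES = 8

#0 head=0: st sll i0+i1 dual
#1 head=2: ld xor i2+i3 dual
#2 head=4: ld blt i4+i5 dual
#3 head=6: mulh i6 RAW r2
#4 head=7: and i7 WAW r1
#5 head=8: and i8 RAW+WAW r1
#6 head=9: ld i9 no-port MEM/MUL
#7 head=10: mul i10 tail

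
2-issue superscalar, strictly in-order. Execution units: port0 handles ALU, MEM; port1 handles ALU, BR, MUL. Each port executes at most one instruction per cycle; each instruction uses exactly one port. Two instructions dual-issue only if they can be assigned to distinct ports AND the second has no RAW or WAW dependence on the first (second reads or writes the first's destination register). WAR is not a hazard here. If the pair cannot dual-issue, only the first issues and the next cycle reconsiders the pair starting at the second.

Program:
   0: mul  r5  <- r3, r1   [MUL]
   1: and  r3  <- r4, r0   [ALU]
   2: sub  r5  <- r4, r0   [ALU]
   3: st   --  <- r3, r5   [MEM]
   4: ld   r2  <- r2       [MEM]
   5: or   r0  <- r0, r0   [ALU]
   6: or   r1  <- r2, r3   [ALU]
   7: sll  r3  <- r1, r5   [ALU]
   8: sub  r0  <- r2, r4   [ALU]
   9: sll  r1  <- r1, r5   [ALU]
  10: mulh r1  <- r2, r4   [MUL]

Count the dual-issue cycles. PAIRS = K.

PAIRS = 3

0. mul/and @i0,i1  | 2-wide
1. sub @i2  | RAW r5
2. st @i3  | no-port MEM/MEM
3. ld/or @i4,i5  | 2-wide
4. or @i6  | RAW r1
5. sll/sub @i7,i8  | 2-wide
6. sll @i9  | WAW r1
7. mulh @i10  | tail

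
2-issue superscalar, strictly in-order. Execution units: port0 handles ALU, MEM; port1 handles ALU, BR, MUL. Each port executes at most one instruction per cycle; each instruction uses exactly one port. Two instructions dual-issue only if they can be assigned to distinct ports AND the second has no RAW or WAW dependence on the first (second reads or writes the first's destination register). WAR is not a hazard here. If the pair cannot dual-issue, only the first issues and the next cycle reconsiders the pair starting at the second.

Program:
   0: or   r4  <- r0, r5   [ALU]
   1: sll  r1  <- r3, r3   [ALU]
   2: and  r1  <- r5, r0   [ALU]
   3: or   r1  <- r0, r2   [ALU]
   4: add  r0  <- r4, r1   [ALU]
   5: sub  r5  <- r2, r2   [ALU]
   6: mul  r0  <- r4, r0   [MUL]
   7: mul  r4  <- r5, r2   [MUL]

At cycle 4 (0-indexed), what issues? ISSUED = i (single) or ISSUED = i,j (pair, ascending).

  cy0 -> i0+i1 (or.ALU sll.ALU) dual
  cy1 -> i2 (and.ALU) WAW r1
  cy2 -> i3 (or.ALU) RAW r1
  cy3 -> i4+i5 (add.ALU sub.ALU) dual
  cy4 -> i6 (mul.MUL) no-port MUL/MUL
  cy5 -> i7 (mul.MUL) tail

ISSUED = 6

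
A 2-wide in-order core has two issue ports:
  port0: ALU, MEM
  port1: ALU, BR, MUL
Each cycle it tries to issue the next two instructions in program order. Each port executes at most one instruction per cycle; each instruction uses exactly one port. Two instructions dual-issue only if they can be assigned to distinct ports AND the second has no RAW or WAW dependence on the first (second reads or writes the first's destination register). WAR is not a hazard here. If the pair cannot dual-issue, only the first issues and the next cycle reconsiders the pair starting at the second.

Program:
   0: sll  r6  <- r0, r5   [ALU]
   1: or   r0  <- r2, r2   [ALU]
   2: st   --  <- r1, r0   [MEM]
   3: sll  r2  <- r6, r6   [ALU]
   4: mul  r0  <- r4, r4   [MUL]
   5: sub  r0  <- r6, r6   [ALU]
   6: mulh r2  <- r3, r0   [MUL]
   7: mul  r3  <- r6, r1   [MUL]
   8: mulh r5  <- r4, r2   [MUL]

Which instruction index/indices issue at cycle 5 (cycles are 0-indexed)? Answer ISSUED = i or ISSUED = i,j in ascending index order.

ISSUED = 7

  cy0 -> i0/i1 (sll+or) pair
  cy1 -> i2/i3 (st+sll) pair
  cy2 -> i4 (mul) WAW r0
  cy3 -> i5 (sub) RAW r0
  cy4 -> i6 (mulh) no-port MUL/MUL
  cy5 -> i7 (mul) no-port MUL/MUL
  cy6 -> i8 (mulh) tail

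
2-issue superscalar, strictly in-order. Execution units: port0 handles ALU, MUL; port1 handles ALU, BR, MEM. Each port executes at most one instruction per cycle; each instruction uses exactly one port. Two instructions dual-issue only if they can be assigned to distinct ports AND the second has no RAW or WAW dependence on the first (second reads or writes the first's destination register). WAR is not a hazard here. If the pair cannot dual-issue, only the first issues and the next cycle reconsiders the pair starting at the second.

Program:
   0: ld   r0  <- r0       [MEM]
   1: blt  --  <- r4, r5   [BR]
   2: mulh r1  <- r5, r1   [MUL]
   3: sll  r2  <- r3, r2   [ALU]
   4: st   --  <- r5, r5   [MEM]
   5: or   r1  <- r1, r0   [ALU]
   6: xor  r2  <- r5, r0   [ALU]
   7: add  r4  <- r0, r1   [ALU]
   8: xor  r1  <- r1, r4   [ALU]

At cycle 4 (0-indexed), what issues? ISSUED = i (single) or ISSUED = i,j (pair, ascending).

  cy0 -> i0 (ld.MEM) no-port MEM/BR
  cy1 -> i1/i2 (blt.BR;mulh.MUL) 2-wide
  cy2 -> i3/i4 (sll.ALU;st.MEM) 2-wide
  cy3 -> i5/i6 (or.ALU;xor.ALU) 2-wide
  cy4 -> i7 (add.ALU) RAW r4
  cy5 -> i8 (xor.ALU) tail

ISSUED = 7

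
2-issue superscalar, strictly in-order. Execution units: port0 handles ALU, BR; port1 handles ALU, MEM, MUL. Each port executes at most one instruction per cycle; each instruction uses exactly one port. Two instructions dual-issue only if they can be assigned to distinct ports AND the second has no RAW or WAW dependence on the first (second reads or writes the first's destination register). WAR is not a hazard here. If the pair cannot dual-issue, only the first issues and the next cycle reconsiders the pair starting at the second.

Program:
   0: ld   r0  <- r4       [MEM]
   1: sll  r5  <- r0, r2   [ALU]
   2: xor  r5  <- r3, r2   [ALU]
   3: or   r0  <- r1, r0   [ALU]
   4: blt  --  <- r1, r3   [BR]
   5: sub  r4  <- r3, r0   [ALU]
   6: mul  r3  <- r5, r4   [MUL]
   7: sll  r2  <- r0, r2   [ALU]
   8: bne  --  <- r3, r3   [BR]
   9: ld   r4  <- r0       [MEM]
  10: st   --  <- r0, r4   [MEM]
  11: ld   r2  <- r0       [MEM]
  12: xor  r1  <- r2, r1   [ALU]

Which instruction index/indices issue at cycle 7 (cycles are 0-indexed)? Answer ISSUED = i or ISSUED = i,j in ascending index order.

0. ld @i0  | RAW r0
1. sll @i1  | WAW r5
2. xor or @i2,i3  | dual
3. blt sub @i4,i5  | dual
4. mul sll @i6,i7  | dual
5. bne ld @i8,i9  | dual
6. st @i10  | no-port MEM/MEM
7. ld @i11  | RAW r2
8. xor @i12  | tail

ISSUED = 11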